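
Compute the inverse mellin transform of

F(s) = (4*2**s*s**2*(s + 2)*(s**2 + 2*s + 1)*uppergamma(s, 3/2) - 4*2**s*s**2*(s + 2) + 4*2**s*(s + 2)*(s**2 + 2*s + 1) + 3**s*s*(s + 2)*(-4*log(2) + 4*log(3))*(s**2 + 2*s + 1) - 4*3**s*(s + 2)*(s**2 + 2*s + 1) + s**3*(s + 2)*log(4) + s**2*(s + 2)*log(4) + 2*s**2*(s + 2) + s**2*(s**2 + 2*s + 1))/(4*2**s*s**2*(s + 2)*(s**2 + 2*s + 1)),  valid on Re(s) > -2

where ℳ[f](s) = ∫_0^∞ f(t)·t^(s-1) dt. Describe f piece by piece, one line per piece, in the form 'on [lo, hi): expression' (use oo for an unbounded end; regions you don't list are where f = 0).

along the cuts 1/2, 1, 3/2, ℳ[f](s) splits into 4 integrals
on [0, 1/2): add ∫ t**2·t^(s-1) dt
segment 1/2 to 1 holds t*log(t); add its integral
piece [1, 3/2): integrate log(t) against the kernel
over [3/2, ∞), the kernel integral of exp(-t) enters the sum

on [0, 1/2): t**2
on [1/2, 1): t*log(t)
on [1, 3/2): log(t)
on [3/2, oo): exp(-t)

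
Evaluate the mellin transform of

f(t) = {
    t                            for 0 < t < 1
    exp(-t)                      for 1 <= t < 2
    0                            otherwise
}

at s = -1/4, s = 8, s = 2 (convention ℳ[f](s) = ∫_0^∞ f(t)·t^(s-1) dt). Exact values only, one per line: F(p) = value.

cuts at 1: linearity sums the 2 kernel integrals
the [0, 1) slice contributes ∫ t·t^(s-1) dt
piece [1, 2): integrate exp(-t) against the kernel

F(-1/4) = -uppergamma(-1/4, 2) + uppergamma(-1/4, 1) + 4/3
F(8) = -37200*exp(-2) + 1/9 + 13700*exp(-1)
F(2) = -3*exp(-2) + 1/3 + 2*exp(-1)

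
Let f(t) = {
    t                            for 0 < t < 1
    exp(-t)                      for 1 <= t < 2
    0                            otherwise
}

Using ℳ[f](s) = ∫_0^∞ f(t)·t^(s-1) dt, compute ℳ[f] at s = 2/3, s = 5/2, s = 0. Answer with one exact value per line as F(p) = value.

F(2/3) = -uppergamma(2/3, 2) + uppergamma(2/3, 1) + 3/5
F(5/2) = (-98*sqrt(2) + (-21*sqrt(pi)*erfc(sqrt(2)) + 21*sqrt(pi)*erfc(1) + 8)*exp(2) + 70*E)*exp(-2)/28
F(0) = Ei(-2) - Ei(-1) + 1

decompose at 1; ℳ[f](s) sums the 2 pieces' integrals
on [0, 1) integrate f = t against the kernel
piece [1, 2): integrate exp(-t) against the kernel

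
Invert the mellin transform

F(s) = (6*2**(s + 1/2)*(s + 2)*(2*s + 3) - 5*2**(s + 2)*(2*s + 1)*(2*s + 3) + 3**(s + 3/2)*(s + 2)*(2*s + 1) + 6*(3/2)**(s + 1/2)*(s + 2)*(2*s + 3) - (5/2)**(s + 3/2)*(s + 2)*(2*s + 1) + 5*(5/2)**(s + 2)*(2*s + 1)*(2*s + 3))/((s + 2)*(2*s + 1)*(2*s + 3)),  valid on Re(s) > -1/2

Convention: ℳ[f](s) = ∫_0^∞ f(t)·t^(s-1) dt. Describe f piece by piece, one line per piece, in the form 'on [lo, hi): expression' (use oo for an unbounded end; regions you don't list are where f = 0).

on [0, 3/2): 6*sqrt(t)
on [3/2, 2): 3*sqrt(t)
on [2, 5/2): 5*t**2
on [5/2, 3): t**(3/2)/2

breakpoints 3/2, 2, 5/2: one integral from each of the 4 segments
piece [0, 3/2): integrate 6*sqrt(t) against the kernel
over [3/2, 2), the kernel integral of 3*sqrt(t) enters the sum
[2, 5/2) adds the kernel integral of 5*t**2
[5/2, 3) adds the kernel integral of t**(3/2)/2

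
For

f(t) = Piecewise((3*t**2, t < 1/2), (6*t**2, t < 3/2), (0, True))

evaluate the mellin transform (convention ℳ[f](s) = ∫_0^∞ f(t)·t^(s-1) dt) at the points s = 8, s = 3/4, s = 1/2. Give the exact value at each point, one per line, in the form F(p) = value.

slice at 1/2, transform all 2 pieces, and sum them
∫ over [0, 1/2) of 3*t**2·t^(s-1) joins the sum
[1/2, 3/2) adds the kernel integral of 6*t**2

F(8) = 354291/10240
F(3/4) = 3*2**(1/4)*(-1 + 18*3**(3/4))/22
F(1/2) = -3*sqrt(2)/20 + 27*sqrt(6)/10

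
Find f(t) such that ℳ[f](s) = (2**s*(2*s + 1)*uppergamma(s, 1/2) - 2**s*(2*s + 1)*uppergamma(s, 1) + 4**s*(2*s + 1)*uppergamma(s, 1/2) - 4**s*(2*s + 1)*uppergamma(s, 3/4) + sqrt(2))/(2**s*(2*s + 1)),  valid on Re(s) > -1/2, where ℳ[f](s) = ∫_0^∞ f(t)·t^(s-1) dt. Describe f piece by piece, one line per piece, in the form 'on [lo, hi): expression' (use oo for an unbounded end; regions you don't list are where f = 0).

cuts at 1/2, 1: linearity sums the 3 kernel integrals
between 0 and 1/2 the integrand is sqrt(t)·t^(s-1)
between 1/2 and 1 the integrand is exp(-t)·t^(s-1)
∫ over [1, 3/2) of exp(-t/2)·t^(s-1) joins the sum

on [0, 1/2): sqrt(t)
on [1/2, 1): exp(-t)
on [1, 3/2): exp(-t/2)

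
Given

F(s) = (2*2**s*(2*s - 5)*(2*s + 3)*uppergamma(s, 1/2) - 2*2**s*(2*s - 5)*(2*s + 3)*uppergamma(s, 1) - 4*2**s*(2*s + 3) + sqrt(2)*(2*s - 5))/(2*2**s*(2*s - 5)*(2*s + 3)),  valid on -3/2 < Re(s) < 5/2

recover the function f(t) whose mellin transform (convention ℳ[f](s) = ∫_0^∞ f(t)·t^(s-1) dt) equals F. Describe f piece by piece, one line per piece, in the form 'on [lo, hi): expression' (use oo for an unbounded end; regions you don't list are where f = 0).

on [0, 1/2): t**(3/2)
on [1/2, 1): exp(-t)
on [1, oo): t**(-5/2)

slice at 1/2, 1, transform all 3 pieces, and sum them
the [0, 1/2) slice contributes ∫ t**(3/2)·t^(s-1) dt
[1/2, 1) adds the kernel integral of exp(-t)
for t in [1, ∞): the term is ∫ t**(-5/2)·t^(s-1)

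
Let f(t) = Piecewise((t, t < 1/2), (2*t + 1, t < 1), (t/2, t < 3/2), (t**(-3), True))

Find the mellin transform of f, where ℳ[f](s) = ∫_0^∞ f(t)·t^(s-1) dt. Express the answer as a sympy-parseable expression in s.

(270*2**s*s**2 - 702*2**s*s - 324*2**s + 49*3**s*s**2 - 275*3**s*s - 162*s**2 + 378*s + 324)/(108*2**s*s*(s**2 - 2*s - 3))
  -1 < Re(s) < 3

treat the 4 regions marked off by 1/2, 1, 3/2 separately and sum
for t in [0, 1/2): the term is ∫ t·t^(s-1)
on [1/2, 1): add ∫ (2*t + 1)·t^(s-1) dt
the [1, 3/2) slice contributes ∫ t/2·t^(s-1) dt
segment [3/2, ∞) carries t**(-3); integrate it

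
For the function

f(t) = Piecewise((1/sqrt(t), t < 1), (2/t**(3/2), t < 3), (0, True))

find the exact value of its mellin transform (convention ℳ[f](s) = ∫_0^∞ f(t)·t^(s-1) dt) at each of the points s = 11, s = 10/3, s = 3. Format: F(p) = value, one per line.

back out the shared t-power: sqrt(t) on [0, 1); 2/sqrt(t) on [1, 3)
reversing the shared t-power: t**(3/2) on [0, 1); 2*sqrt(t) on [1, 3)
the 2 pieces separated at 1 each add one integral
for t in [0, 1): the term is ∫ 1/sqrt(t)·t^(s-1)
on [1, 3): add ∫ 2/t**(3/2)·t^(s-1) dt

F(11) = -46/399 + 78732*sqrt(3)/19
F(10/3) = -138/187 + 36*3**(5/6)/11
F(3) = -14/15 + 4*sqrt(3)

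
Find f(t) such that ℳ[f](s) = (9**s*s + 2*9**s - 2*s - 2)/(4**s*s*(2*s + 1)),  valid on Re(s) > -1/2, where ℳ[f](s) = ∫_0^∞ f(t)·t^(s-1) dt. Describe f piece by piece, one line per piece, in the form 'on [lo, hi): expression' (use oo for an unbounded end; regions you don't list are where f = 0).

undo the power substitution: t on [0, 1/2); 2 - t on [1/2, 3/2)
slice at 1/4, transform all 2 pieces, and sum them
segment [0, 1/4) carries sqrt(t); integrate it
over [1/4, 9/4), the kernel integral of (2 - sqrt(t)) enters the sum

on [0, 1/4): sqrt(t)
on [1/4, 9/4): 2 - sqrt(t)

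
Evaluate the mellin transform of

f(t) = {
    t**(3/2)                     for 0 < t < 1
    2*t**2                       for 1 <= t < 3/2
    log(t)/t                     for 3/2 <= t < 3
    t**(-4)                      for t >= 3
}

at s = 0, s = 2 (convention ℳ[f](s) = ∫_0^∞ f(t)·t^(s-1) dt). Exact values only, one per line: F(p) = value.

F(0) = log(6**(1/3)/2) + 365/162
F(2) = 1759/2016 + 3*log(2)/2 + 3*log(3)/2

summing 4 kernel integrals split by 1, 3/2, 3 yields ℳ[f](s)
segment 0 to 1 holds t**(3/2); add its integral
∫ 2*t**2·t^(s-1) over [1, 3/2)
over [3/2, 3), the kernel integral of log(t)/t enters the sum
the [3, ∞) slice contributes ∫ t**(-4)·t^(s-1) dt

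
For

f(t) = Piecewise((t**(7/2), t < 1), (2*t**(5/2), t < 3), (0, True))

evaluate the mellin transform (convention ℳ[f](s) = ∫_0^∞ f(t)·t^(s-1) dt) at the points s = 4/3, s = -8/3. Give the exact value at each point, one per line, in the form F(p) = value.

peel off the shared t-power: t**(3/2) on [0, 1); 2*sqrt(t) on [1, 3)
the 2 pieces separated at 1 each add one integral
∫ over [0, 1) of t**(7/2)·t^(s-1) joins the sum
[1, 3) adds the kernel integral of 2*t**(5/2)

F(4/3) = -210/667 + 324*3**(5/6)/23
F(-8/3) = 66/5 - 4*3**(5/6)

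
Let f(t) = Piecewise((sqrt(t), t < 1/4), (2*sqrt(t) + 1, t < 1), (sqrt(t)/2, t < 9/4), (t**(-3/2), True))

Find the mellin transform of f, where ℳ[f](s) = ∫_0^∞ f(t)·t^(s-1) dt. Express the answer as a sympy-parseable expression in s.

(270*2**(2*s)*s*(2*s - 3) + 54*2**(2*s)*(2*s - 3) + 81*3**(2*s)*s*(2*s - 3) - 32*9**s*s*(2*s + 1) - 162*s*(2*s - 3) - 108*s + 162)/(54*2**(2*s)*s*(2*s - 3)*(2*s + 1))
  -1/2 < Re(s) < 3/2

the power substitution comes off first: t on [0, 1/2); 2*t + 1 on [1/2, 1); t/2 on [1, 3/2); …
summing 4 kernel integrals split by 1/4, 1, 9/4 yields ℳ[f](s)
segment 0 to 1/4 holds sqrt(t); add its integral
on [1/4, 1) integrate f = (2*sqrt(t) + 1) against the kernel
[1, 9/4) adds the kernel integral of sqrt(t)/2
for t in [9/4, ∞): the term is ∫ t**(-3/2)·t^(s-1)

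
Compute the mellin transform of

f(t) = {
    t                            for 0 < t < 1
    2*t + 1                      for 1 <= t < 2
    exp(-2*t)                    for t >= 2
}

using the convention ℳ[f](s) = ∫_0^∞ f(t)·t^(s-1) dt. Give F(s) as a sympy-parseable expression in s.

(2**s*s*(s + 1)*uppergamma(s, 4) - 2*4**s*s - 4**s + 5*8**s*s + 8**s)/(4**s*s*(s + 1))
  Re(s) > -1

integrate the 3 segments split at 1, 2, then add the results
[0, 1) adds the kernel integral of t
∫ over [1, 2) of (2*t + 1)·t^(s-1) joins the sum
[2, ∞) adds the kernel integral of exp(-2*t)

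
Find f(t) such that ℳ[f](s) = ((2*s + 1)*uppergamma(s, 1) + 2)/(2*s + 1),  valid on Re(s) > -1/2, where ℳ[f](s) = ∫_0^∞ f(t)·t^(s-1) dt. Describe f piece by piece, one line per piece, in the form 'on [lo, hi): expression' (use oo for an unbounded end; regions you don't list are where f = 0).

on [0, 1): sqrt(t)
on [1, oo): exp(-t)

integrate the 2 segments split at 1, then add the results
piece [0, 1): integrate sqrt(t) against the kernel
∫ exp(-t)·t^(s-1) over [1, ∞)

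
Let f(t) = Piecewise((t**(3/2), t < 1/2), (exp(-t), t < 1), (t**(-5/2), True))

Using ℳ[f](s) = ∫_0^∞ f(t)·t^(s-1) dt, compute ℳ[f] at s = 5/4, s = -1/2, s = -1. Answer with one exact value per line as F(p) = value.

F(5/4) = -uppergamma(5/4, 1) + 2**(1/4)/22 + uppergamma(5/4, 1/2) + 4/5
F(-1/2) = -2*sqrt(pi)*erfc(sqrt(2)/2) - 2*exp(-1) + 2*sqrt(pi)*erfc(1) + 5/6 + 2*sqrt(2)*exp(-1/2)
F(-1) = -expint(2, 1) + 2/7 + 2*expint(2, 1/2) + sqrt(2)

split f at 1/2, 1: ℳ[f](s) collects 3 kernel integrals
segment 0 to 1/2 holds t**(3/2); add its integral
∫ exp(-t)·t^(s-1) over [1/2, 1)
over [1, ∞), the kernel integral of t**(-5/2) enters the sum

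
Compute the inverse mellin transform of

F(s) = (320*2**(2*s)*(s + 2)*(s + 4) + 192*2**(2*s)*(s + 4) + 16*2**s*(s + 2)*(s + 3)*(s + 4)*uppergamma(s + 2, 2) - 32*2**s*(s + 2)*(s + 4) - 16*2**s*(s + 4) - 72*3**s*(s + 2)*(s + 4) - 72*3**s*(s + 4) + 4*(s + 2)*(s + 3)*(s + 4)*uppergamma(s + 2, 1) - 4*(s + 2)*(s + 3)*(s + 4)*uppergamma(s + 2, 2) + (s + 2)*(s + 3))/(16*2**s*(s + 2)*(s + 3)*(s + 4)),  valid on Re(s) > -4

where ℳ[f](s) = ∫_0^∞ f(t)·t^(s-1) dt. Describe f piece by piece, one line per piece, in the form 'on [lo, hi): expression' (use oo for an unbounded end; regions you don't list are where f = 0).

undo the shared t-power: t**2 on [0, 1/2); exp(-2*t) on [1/2, 1); t + 1 on [1, 3/2); …
f breaks at 1/2, 1, 3/2, 2 into 5 integrals to sum
∫ over [0, 1/2) of t**4·t^(s-1) joins the sum
for t in [1/2, 1): the term is ∫ t**2*exp(-2*t)·t^(s-1)
piece [1, 3/2): integrate t**2*(t + 1) against the kernel
segment 3/2 to 2 holds t**2*(t + 3); add its integral
between 2 and ∞ the integrand is t**2*exp(-t)·t^(s-1)

on [0, 1/2): t**4
on [1/2, 1): t**2*exp(-2*t)
on [1, 3/2): t**2*(t + 1)
on [3/2, 2): t**2*(t + 3)
on [2, oo): t**2*exp(-t)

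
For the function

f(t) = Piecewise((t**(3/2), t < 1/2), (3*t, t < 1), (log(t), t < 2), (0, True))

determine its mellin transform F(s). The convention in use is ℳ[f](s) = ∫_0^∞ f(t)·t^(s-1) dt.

treat the 3 regions marked off by 1/2, 1 separately and sum
for t in [0, 1/2): the term is ∫ t**(3/2)·t^(s-1)
the [1/2, 1) slice contributes ∫ 3*t·t^(s-1) dt
between 1 and 2 the integrand is log(t)·t^(s-1)

(-2*2**(2*s)*(s + 1)*(2*s + 3) + 6*2**s*s**2*(2*s + 3) + 2*2**s*(s + 1)*(2*s + 3) + 4**s*s*(s + 1)*(2*s + 3)*log(4) + sqrt(2)*s**2*(s + 1) - 3*s**2*(2*s + 3))/(2*2**s*s**2*(s + 1)*(2*s + 3))
  Re(s) > -3/2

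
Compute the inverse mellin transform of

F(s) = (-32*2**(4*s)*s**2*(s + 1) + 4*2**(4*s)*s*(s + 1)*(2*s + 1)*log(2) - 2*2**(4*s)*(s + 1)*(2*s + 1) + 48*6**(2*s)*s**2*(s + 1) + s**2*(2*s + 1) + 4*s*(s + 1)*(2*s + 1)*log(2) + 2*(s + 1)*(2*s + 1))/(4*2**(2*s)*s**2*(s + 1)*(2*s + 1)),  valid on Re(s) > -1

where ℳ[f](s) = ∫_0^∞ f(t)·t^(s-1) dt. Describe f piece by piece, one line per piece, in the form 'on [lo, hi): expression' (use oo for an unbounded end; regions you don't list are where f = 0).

on [0, 1/4): t
on [1/4, 4): log(sqrt(t))
on [4, 9): 2*sqrt(t)

strip the power substitution: t**2 on [0, 1/2); log(t) on [1/2, 2); 2*t on [2, 3)
treat the 3 regions marked off by 1/4, 4 separately and sum
∫ t·t^(s-1) over [0, 1/4)
on [1/4, 4): add ∫ log(sqrt(t))·t^(s-1) dt
piece [4, 9): integrate 2*sqrt(t) against the kernel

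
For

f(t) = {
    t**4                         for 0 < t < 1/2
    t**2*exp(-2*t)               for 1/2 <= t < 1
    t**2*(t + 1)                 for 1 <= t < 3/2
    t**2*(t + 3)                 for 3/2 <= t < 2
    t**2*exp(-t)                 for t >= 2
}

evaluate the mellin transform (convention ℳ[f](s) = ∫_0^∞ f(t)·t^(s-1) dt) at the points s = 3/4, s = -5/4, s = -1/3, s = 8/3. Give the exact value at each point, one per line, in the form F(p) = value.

strip the shared t-power: t**2 on [0, 1/2); exp(-2*t) on [1/2, 1); t + 1 on [1, 3/2); …
decompose at 1/2, 1, 3/2, 2; ℳ[f](s) sums the 5 pieces' integrals
between 0 and 1/2 the integrand is t**4·t^(s-1)
piece [1/2, 1): integrate t**2*exp(-2*t) against the kernel
∫ over [1, 3/2) of t**2*(t + 1)·t^(s-1) joins the sum
on [3/2, 2) integrate f = t**2*(t + 3) against the kernel
piece [2, ∞): integrate t**2*exp(-t) against the kernel

F(3/4) = 2**(1/4)*(-20520*3**(3/4) - 7904*2**(3/4) - 3135*uppergamma(11/4, 2) + 165 + 3135*uppergamma(11/4, 1) + 12540*2**(3/4)*uppergamma(11/4, 2) + 162944*sqrt(2))/25080
F(-5/4) = 2**(1/4)*(-616*3**(3/4) - 440*2**(3/4) - 231*uppergamma(3/4, 2) + 21 + 231*2**(3/4)*uppergamma(3/4, 2) + 231*uppergamma(3/4, 1) + 2376*sqrt(2))/462
F(-1/3) = 2**(1/3)*(-792*3**(2/3) - 429*2**(2/3) - 220*uppergamma(5/3, 2) + 15 + 220*uppergamma(5/3, 1) + 440*2**(2/3)*uppergamma(5/3, 2) + 4488*2**(1/3))/880
F(8/3) = 2**(1/3)*(-330480*3**(2/3) - 9520*uppergamma(14/3, 2) - 59520*2**(2/3) + 357 + 9520*uppergamma(14/3, 1) + 152320*2**(2/3)*uppergamma(14/3, 2) + 4853760*2**(1/3))/304640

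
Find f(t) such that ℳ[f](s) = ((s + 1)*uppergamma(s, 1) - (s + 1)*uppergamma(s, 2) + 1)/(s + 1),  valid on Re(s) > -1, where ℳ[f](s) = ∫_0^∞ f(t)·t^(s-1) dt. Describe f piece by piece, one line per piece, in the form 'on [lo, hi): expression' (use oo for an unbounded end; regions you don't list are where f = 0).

linearity at 1 turns ℳ[f](s) into 2 summed integrals
for t in [0, 1): the term is ∫ t·t^(s-1)
piece [1, 2): integrate exp(-t) against the kernel

on [0, 1): t
on [1, 2): exp(-t)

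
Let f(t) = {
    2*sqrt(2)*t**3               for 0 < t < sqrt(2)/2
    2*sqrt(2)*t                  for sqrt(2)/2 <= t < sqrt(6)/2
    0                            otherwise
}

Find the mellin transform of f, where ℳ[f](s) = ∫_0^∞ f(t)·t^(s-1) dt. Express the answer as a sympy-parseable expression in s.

(sqrt(2)/2)**s*(2*3**(s/2 + 1/2)*(s + 3) - s - 5)/((s + 1)*(s + 3))
  Re(s) > -3

invert the power substitution to get 2*sqrt(2)*t**(3/2) on [0, 1/2); 2*sqrt(2)*sqrt(t) on [1/2, 3/2)
the common scale on t comes off first: t**(3/2) on [0, 1); 2*sqrt(t) on [1, 3)
split f at sqrt(2)/2: ℳ[f](s) collects 2 kernel integrals
[0, sqrt(2)/2) adds the kernel integral of 2*sqrt(2)*t**3
∫ over [sqrt(2)/2, sqrt(6)/2) of 2*sqrt(2)*t·t^(s-1) joins the sum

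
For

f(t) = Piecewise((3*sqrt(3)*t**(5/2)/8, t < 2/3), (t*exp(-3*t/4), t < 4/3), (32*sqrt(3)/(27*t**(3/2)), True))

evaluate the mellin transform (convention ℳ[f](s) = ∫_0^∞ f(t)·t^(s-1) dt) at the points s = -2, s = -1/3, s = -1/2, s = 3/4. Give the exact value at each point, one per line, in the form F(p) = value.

reversing the shared t-power: 3*sqrt(3)*t**(3/2)/8 on [0, 2/3); exp(-3*t/4) on [2/3, 4/3); 32*sqrt(3)/(27*t**(5/2)) on [4/3, ∞)
peel off the common scale on t: 3*sqrt(6)*t**(3/2)/4 on [0, 1/3); exp(-3*t/2) on [1/3, 2/3); 4*sqrt(6)/(27*t**(5/2)) on [2/3, ∞)
strip the common scale on t: t**(3/2) on [0, 1/2); exp(-t) on [1/2, 1); t**(-5/2) on [1, ∞)
cuts at 2/3, 4/3: linearity sums the 3 kernel integrals
segment 0 to 2/3 holds 3*sqrt(3)*t**(5/2)/8; add its integral
on [2/3, 4/3) integrate f = t*exp(-3*t/4) against the kernel
between 4/3 and ∞ the integrand is 32*sqrt(3)/(27*t**(3/2))·t^(s-1)

F(-2) = -3*expint(2, 1)/4 + 3/14 + 3*expint(2, 1/2)/2 + 3*sqrt(2)/4
F(-1/3) = -2*6**(1/3)*uppergamma(2/3, 1)/3 + 2**(1/6)*3**(1/3)/13 + 4*6**(1/3)/11 + 2*6**(1/3)*uppergamma(2/3, 1/2)/3
F(-1/2) = sqrt(3)*(-8*sqrt(pi)*erfc(1) + 8*sqrt(pi)*erfc(sqrt(2)/2) + 5)/12
F(3/4) = 2*2**(3/4)*3**(1/4)*(-78*2**(3/4)*uppergamma(7/4, 1) + 3*sqrt(2) + 78*2**(3/4)*uppergamma(7/4, 1/2) + 104*2**(3/4))/351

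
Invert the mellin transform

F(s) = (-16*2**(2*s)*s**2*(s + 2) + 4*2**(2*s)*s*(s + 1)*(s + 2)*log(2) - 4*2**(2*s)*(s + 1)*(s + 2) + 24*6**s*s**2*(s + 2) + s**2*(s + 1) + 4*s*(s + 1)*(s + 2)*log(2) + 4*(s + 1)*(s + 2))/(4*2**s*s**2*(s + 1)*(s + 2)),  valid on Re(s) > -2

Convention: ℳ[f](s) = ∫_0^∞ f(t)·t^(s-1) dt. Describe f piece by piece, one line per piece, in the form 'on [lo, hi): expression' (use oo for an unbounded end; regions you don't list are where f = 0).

on [0, 1/2): t**2
on [1/2, 2): log(t)
on [2, 3): 2*t

split f at 1/2, 2: ℳ[f](s) collects 3 kernel integrals
segment 0 to 1/2 holds t**2; add its integral
for t in [1/2, 2): the term is ∫ log(t)·t^(s-1)
segment 2 to 3 holds 2*t; add its integral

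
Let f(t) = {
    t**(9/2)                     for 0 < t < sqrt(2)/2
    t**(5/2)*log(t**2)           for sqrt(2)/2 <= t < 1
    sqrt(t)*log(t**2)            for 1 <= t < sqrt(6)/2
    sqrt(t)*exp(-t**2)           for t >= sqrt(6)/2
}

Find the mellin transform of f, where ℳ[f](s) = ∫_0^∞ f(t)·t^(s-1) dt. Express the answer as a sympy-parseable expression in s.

2**(-s/2 - 5/4)*(2**(s/2 + 1/4)*(2*s + 1)**2*(2*s + 9)*(16*s + (2*s + 1)**2 + 24)*uppergamma(s/2 + 1/4, 3/2) + 2**(s/2 + 17/4)*(-2*s - 9)*(2*s + 1)**2 + 2**(s/2 + 17/4)*(2*s + 9)*(16*s + (2*s + 1)**2 + 24) + 3**(s/2 + 1/4)*(2*s + 1)*(2*s + 9)*(-4*log(2) + 4*log(3))*(16*s + (2*s + 1)**2 + 24) - 16*3**(s/2 + 1/4)*(2*s + 9)*(16*s + (2*s + 1)**2 + 24) + (2*s + 1)**3*(2*s + 9)*log(4) + 8*(2*s + 1)**2*(2*s + 9)*log(2) + (2*s + 1)**2*(16*s + 72) + (2*s + 1)**2*(16*s + (2*s + 1)**2 + 24))/((2*s + 1)**2*(2*s + 9)*(16*s + (2*s + 1)**2 + 24))
  Re(s) > -9/2

the shared t-power comes off first: t**4 on [0, sqrt(2)/2); t**2*log(t**2) on [sqrt(2)/2, 1); log(t**2) on [1, sqrt(6)/2); …
undo the power substitution: t**2 on [0, 1/2); t*log(t) on [1/2, 1); log(t) on [1, 3/2); …
f breaks at sqrt(2)/2, 1, sqrt(6)/2 into 4 integrals to sum
segment 0 to sqrt(2)/2 holds t**(9/2); add its integral
over [sqrt(2)/2, 1), the kernel integral of t**(5/2)*log(t**2) enters the sum
∫ sqrt(t)*log(t**2)·t^(s-1) over [1, sqrt(6)/2)
segment sqrt(6)/2 to ∞ holds sqrt(t)*exp(-t**2); add its integral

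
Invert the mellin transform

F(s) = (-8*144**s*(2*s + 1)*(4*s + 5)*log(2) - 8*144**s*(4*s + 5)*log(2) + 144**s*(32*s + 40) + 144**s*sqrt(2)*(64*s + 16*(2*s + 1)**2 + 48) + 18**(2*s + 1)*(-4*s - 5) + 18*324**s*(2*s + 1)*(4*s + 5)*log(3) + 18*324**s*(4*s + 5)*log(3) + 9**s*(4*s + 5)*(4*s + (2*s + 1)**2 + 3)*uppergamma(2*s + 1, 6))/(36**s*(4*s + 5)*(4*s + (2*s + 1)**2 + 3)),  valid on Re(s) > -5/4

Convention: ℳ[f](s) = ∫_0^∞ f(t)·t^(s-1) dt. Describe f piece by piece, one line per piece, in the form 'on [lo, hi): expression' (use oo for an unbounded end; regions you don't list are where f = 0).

the power substitution comes off first: t**(5/2) on [0, 2); t**2*log(t) on [2, 3); t*exp(-2*t) on [3, ∞)
remove the shared t-power first: t**(3/2) on [0, 2); t*log(t) on [2, 3); exp(-2*t) on [3, ∞)
the 3 pieces separated at 4, 9 each add one integral
over [0, 4), the kernel integral of t**(5/4) enters the sum
∫ t*log(sqrt(t))·t^(s-1) over [4, 9)
on [9, ∞) integrate f = sqrt(t)*exp(-2*sqrt(t)) against the kernel

on [0, 4): t**(5/4)
on [4, 9): t*log(sqrt(t))
on [9, oo): sqrt(t)*exp(-2*sqrt(t))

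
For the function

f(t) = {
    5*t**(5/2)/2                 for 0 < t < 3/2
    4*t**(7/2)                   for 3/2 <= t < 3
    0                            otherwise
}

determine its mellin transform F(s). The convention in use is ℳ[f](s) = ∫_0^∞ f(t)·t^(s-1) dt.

9*(-14*3**s*sqrt(6)*s - 25*3**s*sqrt(6) + 384*sqrt(3)*6**s*s + 960*sqrt(3)*6**s)/(8*2**s*(4*s**2 + 24*s + 35))
  Re(s) > -5/2

summing 2 kernel integrals split by 3/2 yields ℳ[f](s)
over [0, 3/2), the kernel integral of 5*t**(5/2)/2 enters the sum
for t in [3/2, 3): the term is ∫ 4*t**(7/2)·t^(s-1)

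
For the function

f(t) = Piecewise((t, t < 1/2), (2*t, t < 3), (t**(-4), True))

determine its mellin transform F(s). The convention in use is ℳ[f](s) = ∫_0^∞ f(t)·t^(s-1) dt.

(970*6**s*s - 3890*6**s - 81*s + 324)/(162*2**s*(s**2 - 3*s - 4))
  -1 < Re(s) < 4

treat the 3 regions marked off by 1/2, 3 separately and sum
on [0, 1/2) integrate f = t against the kernel
∫ 2*t·t^(s-1) over [1/2, 3)
over [3, ∞), the kernel integral of t**(-4) enters the sum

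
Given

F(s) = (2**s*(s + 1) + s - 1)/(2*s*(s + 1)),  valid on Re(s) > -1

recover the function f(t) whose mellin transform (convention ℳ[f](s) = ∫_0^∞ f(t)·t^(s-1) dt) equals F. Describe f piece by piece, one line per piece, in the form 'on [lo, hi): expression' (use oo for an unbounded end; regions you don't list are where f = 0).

breakpoints 1: one integral from each of the 2 segments
for t in [0, 1): the term is ∫ t·t^(s-1)
segment [1, 2) carries 1/2; integrate it

on [0, 1): t
on [1, 2): 1/2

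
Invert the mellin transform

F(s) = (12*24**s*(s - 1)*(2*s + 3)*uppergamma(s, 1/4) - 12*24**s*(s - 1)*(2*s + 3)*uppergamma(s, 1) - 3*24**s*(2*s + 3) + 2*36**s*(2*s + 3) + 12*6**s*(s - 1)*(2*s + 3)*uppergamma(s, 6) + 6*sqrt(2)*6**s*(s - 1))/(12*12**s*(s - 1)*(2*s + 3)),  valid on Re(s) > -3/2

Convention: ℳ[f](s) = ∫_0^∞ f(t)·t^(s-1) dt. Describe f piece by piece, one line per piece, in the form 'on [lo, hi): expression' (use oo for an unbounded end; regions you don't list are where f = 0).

on [0, 1/2): t**(3/2)
on [1/2, 2): exp(-t/2)
on [2, 3): 1/(2*t)
on [3, oo): exp(-2*t)

decompose at 1/2, 2, 3; ℳ[f](s) sums the 4 pieces' integrals
for t in [0, 1/2): the term is ∫ t**(3/2)·t^(s-1)
[1/2, 2) adds the kernel integral of exp(-t/2)
for t in [2, 3): the term is ∫ 1/(2*t)·t^(s-1)
over [3, ∞), the kernel integral of exp(-2*t) enters the sum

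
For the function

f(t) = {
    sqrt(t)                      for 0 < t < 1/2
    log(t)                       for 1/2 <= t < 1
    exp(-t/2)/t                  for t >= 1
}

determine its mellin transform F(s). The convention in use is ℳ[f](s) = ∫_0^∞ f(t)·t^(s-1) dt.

(2*2**(2*s)*s**3*uppergamma(s - 1, 1/2) - 4*2**s*s - 2*2**s + 4**s*s**2*uppergamma(s - 1, 1/2) + 4*s**2*log(2) + 2*sqrt(2)*s**2 + s*log(4) + 4*s + 2)/(2*2**s*s**2*(2*s + 1))
  Re(s) > -1/2

back out the shared t-power: t**(3/2) on [0, 1/2); t*log(t) on [1/2, 1); exp(-t/2) on [1, ∞)
cuts at 1/2, 1: linearity sums the 3 kernel integrals
piece [0, 1/2): integrate sqrt(t) against the kernel
between 1/2 and 1 the integrand is log(t)·t^(s-1)
∫ exp(-t/2)/t·t^(s-1) over [1, ∞)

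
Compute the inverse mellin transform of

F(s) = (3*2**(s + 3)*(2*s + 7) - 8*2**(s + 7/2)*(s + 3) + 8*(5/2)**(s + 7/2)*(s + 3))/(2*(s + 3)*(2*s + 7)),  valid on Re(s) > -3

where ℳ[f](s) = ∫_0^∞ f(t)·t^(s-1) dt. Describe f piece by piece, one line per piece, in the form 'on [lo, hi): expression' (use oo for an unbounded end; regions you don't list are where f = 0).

breakpoints 2: one integral from each of the 2 segments
between 0 and 2 the integrand is 3*t**3/2·t^(s-1)
∫ 2*t**(7/2)·t^(s-1) over [2, 5/2)

on [0, 2): 3*t**3/2
on [2, 5/2): 2*t**(7/2)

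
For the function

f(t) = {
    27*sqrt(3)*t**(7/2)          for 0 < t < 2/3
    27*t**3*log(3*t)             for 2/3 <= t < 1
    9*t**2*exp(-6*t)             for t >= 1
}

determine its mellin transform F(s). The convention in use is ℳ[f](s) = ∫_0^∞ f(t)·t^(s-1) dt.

invert the common scale on t to get t**(7/2) on [0, 2); t**3*log(t) on [2, 3); t**2*exp(-2*t) on [3, ∞)
strip the shared t-power: t**(3/2) on [0, 2); t*log(t) on [2, 3); exp(-2*t) on [3, ∞)
split f at 2/3, 1: ℳ[f](s) collects 3 kernel integrals
segment [0, 2/3) carries 27*sqrt(3)*t**(7/2); integrate it
∫ over [2/3, 1) of 27*t**3*log(3*t)·t^(s-1) joins the sum
[1, ∞) adds the kernel integral of 9*t**2*exp(-6*t)

6**(-s - 2)*(-2*12**(s + 2)*(s + 2)*(2*s + 7)*log(2) - 2*12**(s + 2)*(2*s + 7)*log(2) + 2*12**(s + 2)*(2*s + 7) + 4*12**(s + 2)*sqrt(2)*(2*s + (s + 2)**2 + 5) + 3*18**(s + 2)*(s + 2)*(2*s + 7)*log(3) - 3*18**(s + 2)*(2*s + 7) + 3*18**(s + 2)*(2*s + 7)*log(3) + 3**(s + 2)*(2*s + 7)*(2*s + (s + 2)**2 + 5)*uppergamma(s + 2, 6))/(3**s*(2*s + 7)*(2*s + (s + 2)**2 + 5))
  Re(s) > -7/2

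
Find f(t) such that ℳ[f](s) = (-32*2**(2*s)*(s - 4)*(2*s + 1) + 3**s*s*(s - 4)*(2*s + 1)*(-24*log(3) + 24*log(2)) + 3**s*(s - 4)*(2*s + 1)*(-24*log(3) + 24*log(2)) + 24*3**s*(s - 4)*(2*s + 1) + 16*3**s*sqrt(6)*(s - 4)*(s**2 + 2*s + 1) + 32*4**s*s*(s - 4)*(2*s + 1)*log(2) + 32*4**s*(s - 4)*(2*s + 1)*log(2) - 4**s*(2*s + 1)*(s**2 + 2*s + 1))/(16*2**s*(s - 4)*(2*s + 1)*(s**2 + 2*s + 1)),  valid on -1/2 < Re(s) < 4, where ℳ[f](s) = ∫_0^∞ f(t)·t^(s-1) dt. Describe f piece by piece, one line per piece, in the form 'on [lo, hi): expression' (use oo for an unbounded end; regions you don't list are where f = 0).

linearity at 3/2, 2 turns ℳ[f](s) into 3 summed integrals
∫ sqrt(t)·t^(s-1) over [0, 3/2)
segment 3/2 to 2 holds t*log(t); add its integral
piece [2, ∞): integrate t**(-4) against the kernel

on [0, 3/2): sqrt(t)
on [3/2, 2): t*log(t)
on [2, oo): t**(-4)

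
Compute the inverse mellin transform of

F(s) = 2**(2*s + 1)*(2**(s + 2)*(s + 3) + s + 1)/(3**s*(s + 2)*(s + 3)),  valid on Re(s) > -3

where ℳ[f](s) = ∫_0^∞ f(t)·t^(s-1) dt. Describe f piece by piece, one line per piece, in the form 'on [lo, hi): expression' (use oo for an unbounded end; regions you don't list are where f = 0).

on [0, 4/3): 27*t**3/16
on [4/3, 8/3): 9*t**2/8

peel off the common scale on t: t**3/2 on [0, 2); t**2/2 on [2, 4)
remove the shared t-power first: t/2 on [0, 2); 1/2 on [2, 4)
remove the common scale on t first: t on [0, 1); 1/2 on [1, 2)
the 2 pieces separated at 4/3 each add one integral
segment [0, 4/3) carries 27*t**3/16; integrate it
on [4/3, 8/3): add ∫ 9*t**2/8·t^(s-1) dt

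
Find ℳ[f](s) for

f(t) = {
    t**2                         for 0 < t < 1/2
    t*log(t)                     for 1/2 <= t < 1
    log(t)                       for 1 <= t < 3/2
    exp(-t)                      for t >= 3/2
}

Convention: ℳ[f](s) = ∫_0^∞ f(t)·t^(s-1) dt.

the 4 pieces separated at 1/2, 1, 3/2 each add one integral
over [0, 1/2), the kernel integral of t**2 enters the sum
∫ over [1/2, 1) of t*log(t)·t^(s-1) joins the sum
on [1, 3/2) integrate f = log(t) against the kernel
for t in [3/2, ∞): the term is ∫ exp(-t)·t^(s-1)

(4*2**s*s**2*(s + 2)*(s**2 + 2*s + 1)*uppergamma(s, 3/2) - 4*2**s*s**2*(s + 2) + 4*2**s*(s + 2)*(s**2 + 2*s + 1) + 3**s*s*(s + 2)*(-4*log(2) + 4*log(3))*(s**2 + 2*s + 1) - 4*3**s*(s + 2)*(s**2 + 2*s + 1) + s**3*(s + 2)*log(4) + s**2*(s + 2)*log(4) + 2*s**2*(s + 2) + s**2*(s**2 + 2*s + 1))/(4*2**s*s**2*(s + 2)*(s**2 + 2*s + 1))
  Re(s) > -2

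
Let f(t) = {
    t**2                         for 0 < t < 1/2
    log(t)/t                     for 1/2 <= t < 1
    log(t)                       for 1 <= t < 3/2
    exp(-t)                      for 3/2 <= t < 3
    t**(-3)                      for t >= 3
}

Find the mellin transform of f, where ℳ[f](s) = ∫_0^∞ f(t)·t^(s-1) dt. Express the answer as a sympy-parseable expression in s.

(108*2**s*s**2*(s - 3)*(s + 2)*(s**2 - 2*s + 1)*uppergamma(s, 3/2) - 108*2**s*s**2*(s - 3)*(s + 2)*(s**2 - 2*s + 1)*uppergamma(s, 3) - 108*2**s*s**2*(s - 3)*(s + 2) + 108*2**s*(s - 3)*(s + 2)*(s**2 - 2*s + 1) - 108*3**s*s*(s - 3)*(s + 2)*(s**2 - 2*s + 1)*log(2) + 108*3**s*s*(s - 3)*(s + 2)*(s**2 - 2*s + 1)*log(3) - 108*3**s*(s - 3)*(s + 2)*(s**2 - 2*s + 1) - 4*6**s*s**2*(s + 2)*(s**2 - 2*s + 1) + 216*s**3*(s - 3)*(s + 2)*log(2) - 216*s**2*(s - 3)*(s + 2)*log(2) + 216*s**2*(s - 3)*(s + 2) + 27*s**2*(s - 3)*(s**2 - 2*s + 1))/(108*2**s*s**2*(s - 3)*(s + 2)*(s**2 - 2*s + 1))
  -2 < Re(s) < 3

summing 5 kernel integrals split by 1/2, 1, 3/2, 3 yields ℳ[f](s)
between 0 and 1/2 the integrand is t**2·t^(s-1)
the [1/2, 1) slice contributes ∫ log(t)/t·t^(s-1) dt
between 1 and 3/2 the integrand is log(t)·t^(s-1)
on [3/2, 3): add ∫ exp(-t)·t^(s-1) dt
between 3 and ∞ the integrand is t**(-3)·t^(s-1)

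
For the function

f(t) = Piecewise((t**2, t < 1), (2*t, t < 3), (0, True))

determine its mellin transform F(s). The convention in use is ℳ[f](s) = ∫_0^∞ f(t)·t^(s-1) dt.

undo the shared t-power: t**(3/2) on [0, 1); 2*sqrt(t) on [1, 3)
treat the 2 regions marked off by 1 separately and sum
for t in [0, 1): the term is ∫ t**2·t^(s-1)
segment [1, 3) carries 2*t; integrate it

(6*3**s*(s + 2) - s - 3)/((s + 1)*(s + 2))
  Re(s) > -2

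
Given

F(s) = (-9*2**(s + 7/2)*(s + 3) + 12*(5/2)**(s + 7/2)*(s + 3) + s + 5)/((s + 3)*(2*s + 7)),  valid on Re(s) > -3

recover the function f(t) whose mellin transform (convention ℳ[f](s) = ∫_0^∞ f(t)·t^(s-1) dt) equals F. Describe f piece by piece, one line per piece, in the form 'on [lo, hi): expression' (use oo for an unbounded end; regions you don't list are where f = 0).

on [0, 1): 2*t**3
on [1, 2): 3*t**(7/2)/2
on [2, 5/2): 6*t**(7/2)

summing 3 kernel integrals split by 1, 2 yields ℳ[f](s)
over [0, 1), the kernel integral of 2*t**3 enters the sum
segment 1 to 2 holds 3*t**(7/2)/2; add its integral
for t in [2, 5/2): the term is ∫ 6*t**(7/2)·t^(s-1)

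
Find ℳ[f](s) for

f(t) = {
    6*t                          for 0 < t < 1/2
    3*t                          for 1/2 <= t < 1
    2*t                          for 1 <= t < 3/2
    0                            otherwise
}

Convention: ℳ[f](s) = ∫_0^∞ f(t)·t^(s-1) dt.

(2*2**s + 6*3**s + 3)/(2*2**s*(s + 1))
  Re(s) > -1

treat the 3 regions marked off by 1/2, 1 separately and sum
the [0, 1/2) slice contributes ∫ 6*t·t^(s-1) dt
over [1/2, 1), the kernel integral of 3*t enters the sum
segment [1, 3/2) carries 2*t; integrate it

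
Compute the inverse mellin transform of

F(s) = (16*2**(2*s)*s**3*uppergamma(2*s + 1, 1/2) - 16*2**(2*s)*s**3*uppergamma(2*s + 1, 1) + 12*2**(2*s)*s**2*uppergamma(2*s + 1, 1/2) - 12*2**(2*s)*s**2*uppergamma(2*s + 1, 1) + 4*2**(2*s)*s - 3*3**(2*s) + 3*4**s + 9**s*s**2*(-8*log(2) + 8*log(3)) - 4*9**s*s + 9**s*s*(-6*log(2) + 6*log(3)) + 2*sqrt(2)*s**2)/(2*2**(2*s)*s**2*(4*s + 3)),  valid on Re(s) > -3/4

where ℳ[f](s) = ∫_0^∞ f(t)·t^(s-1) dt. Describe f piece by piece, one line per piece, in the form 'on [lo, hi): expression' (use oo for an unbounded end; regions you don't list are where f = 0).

remove the shared t-power first: t**(1/4) on [0, 1/4); exp(-sqrt(t)) on [1/4, 1); log(sqrt(t))/sqrt(t) on [1, 9/4)
the power substitution comes off first: sqrt(t) on [0, 1/2); exp(-t) on [1/2, 1); log(t)/t on [1, 3/2)
slice at 1/4, 1, transform all 3 pieces, and sum them
between 0 and 1/4 the integrand is t**(3/4)·t^(s-1)
segment [1/4, 1) carries sqrt(t)*exp(-sqrt(t)); integrate it
segment 1 to 9/4 holds log(sqrt(t)); add its integral

on [0, 1/4): t**(3/4)
on [1/4, 1): sqrt(t)*exp(-sqrt(t))
on [1, 9/4): log(sqrt(t))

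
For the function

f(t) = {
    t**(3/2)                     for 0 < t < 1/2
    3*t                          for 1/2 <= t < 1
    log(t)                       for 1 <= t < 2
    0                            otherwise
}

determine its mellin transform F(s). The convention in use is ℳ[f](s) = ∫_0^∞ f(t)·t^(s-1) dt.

(-2*2**(2*s)*(s + 1)*(2*s + 3) + 6*2**s*s**2*(2*s + 3) + 2*2**s*(s + 1)*(2*s + 3) + 4**s*s*(s + 1)*(2*s + 3)*log(4) + sqrt(2)*s**2*(s + 1) - 3*s**2*(2*s + 3))/(2*2**s*s**2*(s + 1)*(2*s + 3))
  Re(s) > -3/2

along the cuts 1/2, 1, ℳ[f](s) splits into 3 integrals
for t in [0, 1/2): the term is ∫ t**(3/2)·t^(s-1)
segment [1/2, 1) carries 3*t; integrate it
piece [1, 2): integrate log(t) against the kernel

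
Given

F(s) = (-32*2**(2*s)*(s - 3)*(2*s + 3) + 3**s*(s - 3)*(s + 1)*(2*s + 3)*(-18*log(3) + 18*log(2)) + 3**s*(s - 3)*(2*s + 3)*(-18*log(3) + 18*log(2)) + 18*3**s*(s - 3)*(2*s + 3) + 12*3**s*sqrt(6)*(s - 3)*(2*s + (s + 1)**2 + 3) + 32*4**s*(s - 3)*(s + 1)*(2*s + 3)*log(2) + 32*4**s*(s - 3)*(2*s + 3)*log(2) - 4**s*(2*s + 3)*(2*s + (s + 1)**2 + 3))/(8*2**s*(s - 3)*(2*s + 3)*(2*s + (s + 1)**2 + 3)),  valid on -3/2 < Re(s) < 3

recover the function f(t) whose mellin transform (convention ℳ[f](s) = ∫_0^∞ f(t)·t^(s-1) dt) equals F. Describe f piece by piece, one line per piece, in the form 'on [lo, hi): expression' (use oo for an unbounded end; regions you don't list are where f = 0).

invert the shared t-power to get sqrt(t) on [0, 3/2); t*log(t) on [3/2, 2); t**(-4) on [2, ∞)
f breaks at 3/2, 2 into 3 integrals to sum
segment 0 to 3/2 holds t**(3/2); add its integral
for t in [3/2, 2): the term is ∫ t**2*log(t)·t^(s-1)
piece [2, ∞): integrate t**(-3) against the kernel

on [0, 3/2): t**(3/2)
on [3/2, 2): t**2*log(t)
on [2, oo): t**(-3)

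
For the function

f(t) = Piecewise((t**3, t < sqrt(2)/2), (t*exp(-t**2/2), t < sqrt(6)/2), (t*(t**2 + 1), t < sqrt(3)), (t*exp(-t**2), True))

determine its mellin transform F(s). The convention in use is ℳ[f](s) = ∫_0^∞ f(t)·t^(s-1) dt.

2**(1/2 - s/2)*(2*2**s*(s + 1)*(s + 3)*uppergamma(s/2 + 1/2, 1/4) - 2*2**s*(s + 1)*(s + 3)*uppergamma(s/2 + 1/2, 3/4) + 2**(s/2 + 1/2)*(s + 1)*(s + 3)*uppergamma(s/2 + 1/2, 3) - 5*3**(s/2 + 1/2)*(s + 1) - 4*3**(s/2 + 1/2) + 8*6**(s/2 + 1/2)*(s + 1) + 4*6**(s/2 + 1/2) + s + 1)/(4*(s + 1)*(s + 3))
  Re(s) > -3

invert the shared t-power to get t**2 on [0, sqrt(2)/2); exp(-t**2/2) on [sqrt(2)/2, sqrt(6)/2); t**2 + 1 on [sqrt(6)/2, sqrt(3)); …
strip the power substitution: t on [0, 1/2); exp(-t/2) on [1/2, 3/2); t + 1 on [3/2, 3); …
slice at sqrt(2)/2, sqrt(6)/2, sqrt(3), transform all 4 pieces, and sum them
piece [0, sqrt(2)/2): integrate t**3 against the kernel
for t in [sqrt(2)/2, sqrt(6)/2): the term is ∫ t*exp(-t**2/2)·t^(s-1)
over [sqrt(6)/2, sqrt(3)), the kernel integral of t*(t**2 + 1) enters the sum
between sqrt(3) and ∞ the integrand is t*exp(-t**2)·t^(s-1)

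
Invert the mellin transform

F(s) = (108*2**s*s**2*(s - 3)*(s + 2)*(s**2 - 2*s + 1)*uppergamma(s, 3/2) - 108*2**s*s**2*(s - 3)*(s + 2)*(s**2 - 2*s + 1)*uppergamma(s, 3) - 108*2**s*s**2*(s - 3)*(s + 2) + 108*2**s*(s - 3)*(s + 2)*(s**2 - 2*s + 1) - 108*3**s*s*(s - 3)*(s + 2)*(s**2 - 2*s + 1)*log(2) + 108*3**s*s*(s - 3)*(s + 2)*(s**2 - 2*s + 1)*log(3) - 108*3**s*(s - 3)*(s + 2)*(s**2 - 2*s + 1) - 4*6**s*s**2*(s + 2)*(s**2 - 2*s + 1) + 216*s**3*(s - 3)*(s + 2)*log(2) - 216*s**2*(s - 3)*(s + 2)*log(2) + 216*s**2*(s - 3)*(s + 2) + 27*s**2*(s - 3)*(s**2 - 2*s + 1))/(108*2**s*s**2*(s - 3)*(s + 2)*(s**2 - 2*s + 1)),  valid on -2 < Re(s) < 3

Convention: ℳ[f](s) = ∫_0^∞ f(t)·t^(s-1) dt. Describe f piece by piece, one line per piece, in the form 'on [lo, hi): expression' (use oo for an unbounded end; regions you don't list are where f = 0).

integrate the 5 segments split at 1/2, 1, 3/2, 3, then add the results
piece [0, 1/2): integrate t**2 against the kernel
on [1/2, 1) integrate f = log(t)/t against the kernel
segment [1, 3/2) carries log(t); integrate it
on [3/2, 3) integrate f = exp(-t) against the kernel
∫ over [3, ∞) of t**(-3)·t^(s-1) joins the sum

on [0, 1/2): t**2
on [1/2, 1): log(t)/t
on [1, 3/2): log(t)
on [3/2, 3): exp(-t)
on [3, oo): t**(-3)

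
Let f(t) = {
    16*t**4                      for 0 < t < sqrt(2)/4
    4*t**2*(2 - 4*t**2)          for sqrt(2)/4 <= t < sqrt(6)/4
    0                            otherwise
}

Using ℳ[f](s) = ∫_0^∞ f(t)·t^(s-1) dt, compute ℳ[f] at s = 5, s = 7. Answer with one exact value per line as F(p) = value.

F(5) = sqrt(2)*(-22 + 405*sqrt(3))/64512
F(7) = sqrt(2)*(-26 + 1377*sqrt(3))/811008

peel off the common scale on t: t**4 on [0, sqrt(2)/2); t**2*(2 - t**2) on [sqrt(2)/2, sqrt(6)/2)
reversing the shared t-power: t**2 on [0, sqrt(2)/2); 2 - t**2 on [sqrt(2)/2, sqrt(6)/2)
the power substitution comes off first: t on [0, 1/2); 2 - t on [1/2, 3/2)
summing 2 kernel integrals split by sqrt(2)/4 yields ℳ[f](s)
on [0, sqrt(2)/4): add ∫ 16*t**4·t^(s-1) dt
over [sqrt(2)/4, sqrt(6)/4), the kernel integral of 4*t**2*(2 - 4*t**2) enters the sum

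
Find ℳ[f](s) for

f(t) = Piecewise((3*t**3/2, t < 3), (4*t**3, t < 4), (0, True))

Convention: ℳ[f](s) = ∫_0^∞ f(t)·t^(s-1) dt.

integrate the 2 segments split at 3, then add the results
on [0, 3): add ∫ 3*t**3/2·t^(s-1) dt
piece [3, 4): integrate 4*t**3 against the kernel

(512*2**(2*s) - 135*3**s)/(2*(s + 3))
  Re(s) > -3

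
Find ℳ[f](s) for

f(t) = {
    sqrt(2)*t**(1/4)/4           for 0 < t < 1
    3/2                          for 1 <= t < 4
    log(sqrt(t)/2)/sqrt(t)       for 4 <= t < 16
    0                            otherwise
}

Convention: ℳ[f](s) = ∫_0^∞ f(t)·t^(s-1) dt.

undo the power substitution: sqrt(2)*sqrt(t)/4 on [0, 1); 3/2 on [1, 2); log(t/2)/t on [2, 4)
remove the shared t-power first: sqrt(2)*t**(3/2)/4 on [0, 1); 3*t/2 on [1, 2); log(t/2) on [2, 4)
undo the common scale on t: t**(3/2) on [0, 1/2); 3*t on [1/2, 1); log(t) on [1, 2)
slice at 1, 4, transform all 3 pieces, and sum them
over [0, 1), the kernel integral of sqrt(2)*t**(1/4)/4 enters the sum
on [1, 4): add ∫ 3/2·t^(s-1) dt
segment 4 to 16 holds log(sqrt(t)/2)/sqrt(t); add its integral

(16**s*s*(2*s - 1)*(4*s + 1)*log(2) - 16**s*s*(4*s + 1) + 2*2**(2*s)*s*(4*s + 1) + 3*4**s*(2*s - 1)**2*(4*s + 1) + 2*sqrt(2)*s*(2*s - 1)**2 - 3*(2*s - 1)**2*(4*s + 1))/(2*s*(2*s - 1)**2*(4*s + 1))
  Re(s) > -1/4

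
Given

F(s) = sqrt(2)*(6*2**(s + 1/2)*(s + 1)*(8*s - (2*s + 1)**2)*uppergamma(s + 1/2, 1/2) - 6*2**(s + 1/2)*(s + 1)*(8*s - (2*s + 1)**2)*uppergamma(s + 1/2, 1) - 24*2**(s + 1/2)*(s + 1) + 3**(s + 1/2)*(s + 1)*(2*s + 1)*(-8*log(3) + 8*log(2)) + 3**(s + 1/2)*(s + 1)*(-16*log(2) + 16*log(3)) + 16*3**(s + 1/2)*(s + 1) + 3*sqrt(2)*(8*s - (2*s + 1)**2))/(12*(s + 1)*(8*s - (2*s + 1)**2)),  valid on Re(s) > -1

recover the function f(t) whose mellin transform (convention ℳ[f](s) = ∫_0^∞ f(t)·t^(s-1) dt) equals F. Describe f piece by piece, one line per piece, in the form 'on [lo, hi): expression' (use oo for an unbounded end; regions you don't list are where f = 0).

on [0, 1): t/2
on [1, 2): sqrt(2)*sqrt(t)*exp(-t/2)/2
on [2, 3): sqrt(2)*log(t/2)/sqrt(t)

reversing the common scale on t: t on [0, 1/2); sqrt(t)*exp(-t) on [1/2, 1); log(t)/sqrt(t) on [1, 3/2)
peel off the shared t-power: sqrt(t) on [0, 1/2); exp(-t) on [1/2, 1); log(t)/t on [1, 3/2)
treat the 3 regions marked off by 1, 2 separately and sum
piece [0, 1): integrate t/2 against the kernel
on [1, 2) integrate f = sqrt(2)*sqrt(t)*exp(-t/2)/2 against the kernel
over [2, 3), the kernel integral of sqrt(2)*log(t/2)/sqrt(t) enters the sum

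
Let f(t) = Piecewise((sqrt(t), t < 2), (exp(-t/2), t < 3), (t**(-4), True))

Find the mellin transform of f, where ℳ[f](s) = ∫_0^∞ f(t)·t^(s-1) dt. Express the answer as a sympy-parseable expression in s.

(2**s*(s - 4)*(2*s + 1)*uppergamma(s, 1) - 2**s*(s - 4)*(2*s + 1)*uppergamma(s, 3/2) + 2*2**(s + 1/2)*(s - 4) - 3**s*(2*s + 1)/81)/((s - 4)*(2*s + 1))
  -1/2 < Re(s) < 4

decompose at 2, 3; ℳ[f](s) sums the 3 pieces' integrals
the [0, 2) slice contributes ∫ sqrt(t)·t^(s-1) dt
piece [2, 3): integrate exp(-t/2) against the kernel
segment [3, ∞) carries t**(-4); integrate it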